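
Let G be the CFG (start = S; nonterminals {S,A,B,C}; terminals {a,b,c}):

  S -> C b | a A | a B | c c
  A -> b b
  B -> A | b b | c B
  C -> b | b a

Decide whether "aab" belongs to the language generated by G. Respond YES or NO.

Convert to CNF:
  S -> C T0 | T1 T1 | T2 A | T2 B
  A -> T0 T0
  B -> T0 T0 | T1 B
  C -> T0 T2 | b
  T0 -> b
  T1 -> c
  T2 -> a

CYK table (by increasing span):
  cell(0,0) a: {T2}  orig:{}
  cell(1,1) a: {T2}  orig:{}
  cell(2,2) b: {C,T0}  orig:{C}
  cell(0,1) aa: ∅
  cell(1,2) ab: ∅
  cell(0,2) aab: ∅

S ∉ T[0,2] ⇒ NO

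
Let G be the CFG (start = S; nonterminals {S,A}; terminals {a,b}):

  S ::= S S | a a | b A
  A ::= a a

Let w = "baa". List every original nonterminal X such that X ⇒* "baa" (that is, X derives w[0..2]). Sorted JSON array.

Convert to CNF:
  S -> S S | T0 T0 | T1 A
  A -> T0 T0
  T0 -> a
  T1 -> b

CYK fill — only the sub-triangle for w[0..2]:
  cell(0,0) b: {T1}  orig:{}
  cell(1,1) a: {T0}  orig:{}
  cell(2,2) a: {T0}  orig:{}
  cell(0,1) ba: ∅
  cell(1,2) aa: {A,S}
  cell(0,2) baa: {S}

Original NTs in T[0,2] deriving "baa": ["S"]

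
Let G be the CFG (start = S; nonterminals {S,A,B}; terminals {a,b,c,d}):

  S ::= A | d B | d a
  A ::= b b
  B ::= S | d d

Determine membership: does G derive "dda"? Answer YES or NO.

Convert to CNF:
  S -> T0 T0 | T1 B | T1 T2
  A -> T0 T0
  B -> T0 T0 | T1 B | T1 T1 | T1 T2
  T0 -> b
  T1 -> d
  T2 -> a

CYK fill:
  [0..0]={T1}  "d"  orig:{}
  [1..1]={T1}  "d"  orig:{}
  [2..2]={T2}  "a"  orig:{}
  [0..1]={B}  "dd"
  [1..2]={B,S}  "da"
  [0..2]={B,S}  "dda"

S ∈ T[0,2] ⇒ YES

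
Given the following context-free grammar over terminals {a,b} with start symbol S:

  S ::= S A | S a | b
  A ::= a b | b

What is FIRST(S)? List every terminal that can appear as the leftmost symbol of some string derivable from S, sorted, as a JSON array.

FIRST sets, iterate to fixpoint:
round 1:
  A via A→a b: +{a}
  A via A→b: +{b}
  S via S→b: +{b}
  S: {b}  A: {a,b}
round 2: (stable)
  S: {b}  A: {a,b}

FIRST(S) = ["b"]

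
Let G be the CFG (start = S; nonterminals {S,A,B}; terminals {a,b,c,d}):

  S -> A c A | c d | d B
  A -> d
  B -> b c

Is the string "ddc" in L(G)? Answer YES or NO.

Convert to CNF:
  S -> A X3 | T1 T2 | T2 B
  A -> d
  B -> T0 T1
  T0 -> b
  T1 -> c
  T2 -> d
  X3 -> T1 A

Fill CYK table bottom-up:
  [0..0]={A,T2}  "d"  orig:{A}
  [1..1]={A,T2}  "d"  orig:{A}
  [2..2]={T1}  "c"  orig:{}
  [0..1]=∅  "dd"
  [1..2]=∅  "dc"
  [0..2]=∅  "ddc"

S ∉ T[0,2] ⇒ NO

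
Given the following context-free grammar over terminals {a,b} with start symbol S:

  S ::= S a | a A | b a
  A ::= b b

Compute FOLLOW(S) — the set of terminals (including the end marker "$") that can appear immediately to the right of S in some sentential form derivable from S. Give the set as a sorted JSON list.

FIRST sets, iterate to fixpoint:
pass 1:
  A via A→b b: +{b}
  S via S→a A: +{a}
  S via S→b a: +{b}
  FIRST[S]={a,b}  FIRST[A]={b}
pass 2: (stable)
  FIRST[S]={a,b}  FIRST[A]={b}

FOLLOW iteration:
FOLLOW(S) := {$}
iter 1:
  S→S a: FOLLOW(S) ⊇ FIRST(a) = {a}; new: +{a}
  S→a A: FOLLOW(A) ⊇ FOLLOW(S) ⊇ {$,a}; new: +{$,a}
  S: {$,a}  A: {$,a}
iter 2: done
  S: {$,a}  A: {$,a}

FOLLOW(S) = ["$", "a"]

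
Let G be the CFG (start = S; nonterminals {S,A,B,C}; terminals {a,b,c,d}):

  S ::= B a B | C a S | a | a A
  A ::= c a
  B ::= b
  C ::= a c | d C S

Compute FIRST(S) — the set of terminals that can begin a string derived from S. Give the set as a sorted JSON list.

FIRST sets, iterate to fixpoint:
round 1:
  A via A→c a: +{c}
  B via B→b: +{b}
  C via C→a c: +{a}
  C via C→d C S: +{d}
  S via S→B a B: +{b}
  S via S→C a S: +{a,d}
  S: {a,b,d}  A: {c}  B: {b}  C: {a,d}
round 2: (stable)
  S: {a,b,d}  A: {c}  B: {b}  C: {a,d}

FIRST(S) = ["a", "b", "d"]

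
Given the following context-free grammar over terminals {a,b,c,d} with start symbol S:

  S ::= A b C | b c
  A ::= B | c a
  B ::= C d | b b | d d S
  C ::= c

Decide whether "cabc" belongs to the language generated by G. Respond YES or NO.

CNF form of G:
  S -> A X6 | T1 T2
  A -> C T0 | T0 X4 | T1 T1 | T2 T3
  B -> C T0 | T0 X5 | T1 T1
  C -> c
  T0 -> d
  T1 -> b
  T2 -> c
  T3 -> a
  X4 -> T0 S
  X5 -> T0 S
  X6 -> T1 C

CYK fill:
  T[0,0] 'c' = {C,T2}  orig:{C}
  T[1,1] 'a' = {T3}  orig:{}
  T[2,2] 'b' = {T1}  orig:{}
  T[3,3] 'c' = {C,T2}  orig:{C}
  T[0,1] 'ca' = {A}
  T[1,2] 'ab' = ∅
  T[2,3] 'bc' = {S,X6}  orig:{S}
  T[0,2] 'cab' = ∅
  T[1,3] 'abc' = ∅
  T[0,3] 'cabc' = {S}

S ∈ T[0,3] ⇒ YES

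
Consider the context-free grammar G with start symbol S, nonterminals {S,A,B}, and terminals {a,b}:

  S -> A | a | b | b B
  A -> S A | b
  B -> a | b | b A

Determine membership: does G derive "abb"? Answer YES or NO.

Convert to CNF:
  S -> S A | T0 B | a | b
  A -> S A | b
  B -> T0 A | a | b
  T0 -> b

Fill CYK table bottom-up:
  [0..0]={B,S}  "a"
  [1..1]={A,B,S,T0}  "b"  orig:{A,B,S}
  [2..2]={A,B,S,T0}  "b"  orig:{A,B,S}
  [0..1]={A,S}  "ab"
  [1..2]={A,B,S}  "bb"
  [0..2]={A,S}  "abb"

S ∈ T[0,2] ⇒ YES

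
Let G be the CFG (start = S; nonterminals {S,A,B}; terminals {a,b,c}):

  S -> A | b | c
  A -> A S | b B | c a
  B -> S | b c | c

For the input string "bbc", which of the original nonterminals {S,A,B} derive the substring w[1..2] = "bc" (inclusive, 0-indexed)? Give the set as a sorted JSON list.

CNF form of G:
  S -> A S | T0 B | T1 T2 | b | c
  A -> A S | T0 B | T1 T2
  B -> A S | T0 B | T0 T1 | T1 T2 | b | c
  T0 -> b
  T1 -> c
  T2 -> a

CYK table (by increasing span), restricted to cells inside w[1..2]:
  cell(1,1) b: {B,S,T0}  orig:{B,S}
  cell(2,2) c: {B,S,T1}  orig:{B,S}
  cell(1,2) bc: {A,B,S}

Original NTs in T[1,2] deriving "bc": ["A", "B", "S"]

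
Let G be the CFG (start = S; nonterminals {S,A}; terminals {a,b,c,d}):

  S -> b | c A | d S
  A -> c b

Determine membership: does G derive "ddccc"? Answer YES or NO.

CNF form of G:
  S -> T0 A | T2 S | b
  A -> T0 T1
  T0 -> c
  T1 -> b
  T2 -> d

CYK table (by increasing span):
  cell(0,0) d: {T2}  orig:{}
  cell(1,1) d: {T2}  orig:{}
  cell(2,2) c: {T0}  orig:{}
  cell(3,3) c: {T0}  orig:{}
  cell(4,4) c: {T0}  orig:{}
  cell(0,1) dd: ∅
  cell(1,2) dc: ∅
  cell(2,3) cc: ∅
  cell(3,4) cc: ∅
  cell(0,2) ddc: ∅
  cell(1,3) dcc: ∅
  cell(2,4) ccc: ∅
  cell(0,3) ddcc: ∅
  cell(1,4) dccc: ∅
  cell(0,4) ddccc: ∅

S ∉ T[0,4] ⇒ NO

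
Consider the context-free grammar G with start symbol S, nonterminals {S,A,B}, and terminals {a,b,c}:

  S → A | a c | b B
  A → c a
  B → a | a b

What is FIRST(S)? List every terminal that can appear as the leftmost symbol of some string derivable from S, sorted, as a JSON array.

FIRST iteration:
round 1:
  A via A→c a: +{c}
  B via B→a: +{a}
  S via S→A: +{c}
  S via S→a c: +{a}
  S via S→b B: +{b}
  FIRST(S)={a,b,c}  FIRST(A)={c}  FIRST(B)={a}
round 2: — fixpoint
  FIRST(S)={a,b,c}  FIRST(A)={c}  FIRST(B)={a}

FIRST(S) = ["a", "b", "c"]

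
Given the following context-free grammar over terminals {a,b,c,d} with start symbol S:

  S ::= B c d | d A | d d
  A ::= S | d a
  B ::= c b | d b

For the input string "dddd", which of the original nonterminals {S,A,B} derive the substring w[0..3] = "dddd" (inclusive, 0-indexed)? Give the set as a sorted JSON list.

Convert to CNF:
  S -> B X5 | T1 A | T1 T1
  A -> B X4 | T1 A | T1 T1 | T1 T2
  B -> T0 T3 | T1 T3
  T0 -> c
  T1 -> d
  T2 -> a
  T3 -> b
  X4 -> T0 T1
  X5 -> T0 T1

CYK fill (cells [i..j] with 0 ≤ i ≤ j ≤ 3 only):
  [0..0]={T1}  "d"  orig:{}
  [1..1]={T1}  "d"  orig:{}
  [2..2]={T1}  "d"  orig:{}
  [3..3]={T1}  "d"  orig:{}
  [0..1]={A,S}  "dd"
  [1..2]={A,S}  "dd"
  [2..3]={A,S}  "dd"
  [0..2]={A,S}  "ddd"
  [1..3]={A,S}  "ddd"
  [0..3]={A,S}  "dddd"

Original NTs in T[0,3] deriving "dddd": ["A", "S"]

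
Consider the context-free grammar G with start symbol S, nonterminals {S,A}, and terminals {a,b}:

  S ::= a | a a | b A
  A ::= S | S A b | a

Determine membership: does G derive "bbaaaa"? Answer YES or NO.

CNF form of G:
  S -> T0 A | T1 T1 | a
  A -> S X2 | T0 A | T1 T1 | a
  T0 -> b
  T1 -> a
  X2 -> A T0

CYK fill:
  cell(0,0) b: {T0}  orig:{}
  cell(1,1) b: {T0}  orig:{}
  cell(2,2) a: {A,S,T1}  orig:{A,S}
  cell(3,3) a: {A,S,T1}  orig:{A,S}
  cell(4,4) a: {A,S,T1}  orig:{A,S}
  cell(5,5) a: {A,S,T1}  orig:{A,S}
  cell(0,1) bb: ∅
  cell(1,2) ba: {A,S}
  cell(2,3) aa: {A,S}
  cell(3,4) aa: {A,S}
  cell(4,5) aa: {A,S}
  cell(0,2) bba: {A,S}
  cell(1,3) baa: {A,S}
  cell(2,4) aaa: ∅
  cell(3,5) aaa: ∅
  cell(0,3) bbaa: {A,S}
  cell(1,4) baaa: ∅
  cell(2,5) aaaa: ∅
  cell(0,4) bbaaa: ∅
  cell(1,5) baaaa: ∅
  cell(0,5) bbaaaa: ∅

S ∉ T[0,5] ⇒ NO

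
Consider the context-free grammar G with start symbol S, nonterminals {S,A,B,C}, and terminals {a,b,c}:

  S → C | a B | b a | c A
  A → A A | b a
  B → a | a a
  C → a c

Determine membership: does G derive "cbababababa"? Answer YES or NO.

Convert to CNF:
  S -> T0 T1 | T1 B | T1 T2 | T2 A
  A -> A A | T0 T1
  B -> T1 T1 | a
  C -> T1 T2
  T0 -> b
  T1 -> a
  T2 -> c

CYK table (by increasing span):
  T[0,0] 'c' = {T2}  orig:{}
  T[1,1] 'b' = {T0}  orig:{}
  T[2,2] 'a' = {B,T1}  orig:{B}
  T[3,3] 'b' = {T0}  orig:{}
  T[4,4] 'a' = {B,T1}  orig:{B}
  T[5,5] 'b' = {T0}  orig:{}
  T[6,6] 'a' = {B,T1}  orig:{B}
  T[7,7] 'b' = {T0}  orig:{}
  T[8,8] 'a' = {B,T1}  orig:{B}
  T[9,9] 'b' = {T0}  orig:{}
  T[10,10] 'a' = {B,T1}  orig:{B}
  T[0,1] 'cb' = ∅
  T[1,2] 'ba' = {A,S}
  T[2,3] 'ab' = ∅
  T[3,4] 'ba' = {A,S}
  T[4,5] 'ab' = ∅
  T[5,6] 'ba' = {A,S}
  T[6,7] 'ab' = ∅
  T[7,8] 'ba' = {A,S}
  T[8,9] 'ab' = ∅
  T[9,10] 'ba' = {A,S}
  T[0,2] 'cba' = {S}
  T[1,3] 'bab' = ∅
  T[2,4] 'aba' = ∅
  T[3,5] 'bab' = ∅
  T[4,6] 'aba' = ∅
  T[5,7] 'bab' = ∅
  T[6,8] 'aba' = ∅
  T[7,9] 'bab' = ∅
  T[8,10] 'aba' = ∅
  T[0,3] 'cbab' = ∅
  T[1,4] 'baba' = {A}
  T[2,5] 'abab' = ∅
  T[3,6] 'baba' = {A}
  T[4,7] 'abab' = ∅
  T[5,8] 'baba' = {A}
  T[6,9] 'abab' = ∅
  T[7,10] 'baba' = {A}
  T[0,4] 'cbaba' = {S}
  T[1,5] 'babab' = ∅
  T[2,6] 'ababa' = ∅
  T[3,7] 'babab' = ∅
  T[4,8] 'ababa' = ∅
  T[5,9] 'babab' = ∅
  T[6,10] 'ababa' = ∅
  T[0,5] 'cbabab' = ∅
  T[1,6] 'bababa' = {A}
  T[2,7] 'ababab' = ∅
  T[3,8] 'bababa' = {A}
  T[4,9] 'ababab' = ∅
  T[5,10] 'bababa' = {A}
  T[0,6] 'cbababa' = {S}
  T[1,7] 'bababab' = ∅
  T[2,8] 'abababa' = ∅
  T[3,9] 'bababab' = ∅
  T[4,10] 'abababa' = ∅
  T[0,7] 'cbababab' = ∅
  T[1,8] 'babababa' = {A}
  T[2,9] 'abababab' = ∅
  T[3,10] 'babababa' = {A}
  T[0,8] 'cbabababa' = {S}
  T[1,9] 'babababab' = ∅
  T[2,10] 'ababababa' = ∅
  T[0,9] 'cbabababab' = ∅
  T[1,10] 'bababababa' = {A}
  T[0,10] 'cbababababa' = {S}

S ∈ T[0,10] ⇒ YES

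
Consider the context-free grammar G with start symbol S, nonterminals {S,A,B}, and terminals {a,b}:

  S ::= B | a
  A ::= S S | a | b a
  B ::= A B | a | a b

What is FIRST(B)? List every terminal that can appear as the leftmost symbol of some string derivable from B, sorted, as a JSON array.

FIRST iteration:
[1]
  A via A→a: +{a}
  A via A→b a: +{b}
  B via B→A B: +{a,b}
  S via S→B: +{a,b}
  FIRST(S)={a,b}  FIRST(A)={a,b}  FIRST(B)={a,b}
[2] (no change)
  FIRST(S)={a,b}  FIRST(A)={a,b}  FIRST(B)={a,b}

FIRST(B) = ["a", "b"]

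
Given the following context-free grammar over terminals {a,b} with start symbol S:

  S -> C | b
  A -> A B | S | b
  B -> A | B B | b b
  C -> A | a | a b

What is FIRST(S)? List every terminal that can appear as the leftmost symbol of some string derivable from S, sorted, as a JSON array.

FIRST iteration:
round 1:
  A via A→b: +{b}
  B via B→A: +{b}
  C via C→A: +{b}
  C via C→a: +{a}
  S via S→C: +{a,b}
  FIRST(S)={a,b}  FIRST(A)={b}  FIRST(B)={b}  FIRST(C)={a,b}
round 2:
  A via A→S: +{a}
  B via B→A: +{a}
  FIRST(S)={a,b}  FIRST(A)={a,b}  FIRST(B)={a,b}  FIRST(C)={a,b}
round 3: (stable)
  FIRST(S)={a,b}  FIRST(A)={a,b}  FIRST(B)={a,b}  FIRST(C)={a,b}

FIRST(S) = ["a", "b"]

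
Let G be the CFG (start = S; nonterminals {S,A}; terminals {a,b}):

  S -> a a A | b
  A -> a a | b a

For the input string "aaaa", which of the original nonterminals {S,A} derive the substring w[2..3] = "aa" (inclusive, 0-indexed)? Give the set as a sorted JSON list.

CNF form of G:
  S -> T0 X2 | b
  A -> T0 T0 | T1 T0
  T0 -> a
  T1 -> b
  X2 -> T0 A

Fill CYK table bottom-up (cells [i..j] with 2 ≤ i ≤ j ≤ 3 only):
  [2..2]={T0}  "a"  orig:{}
  [3..3]={T0}  "a"  orig:{}
  [2..3]={A}  "aa"

Original NTs in T[2,3] deriving "aa": ["A"]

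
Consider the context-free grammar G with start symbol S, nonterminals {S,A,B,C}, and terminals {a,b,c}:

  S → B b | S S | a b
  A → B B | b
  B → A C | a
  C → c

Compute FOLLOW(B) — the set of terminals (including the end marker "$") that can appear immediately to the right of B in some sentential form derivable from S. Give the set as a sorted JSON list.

FIRST sets, iterate to fixpoint:
round 1:
  A via A→b: +{b}
  B via B→A C: +{b}
  B via B→a: +{a}
  C via C→c: +{c}
  S via S→B b: +{a,b}
  S: {a,b}  A: {b}  B: {a,b}  C: {c}
round 2:
  A via A→B B: +{a}
  S: {a,b}  A: {a,b}  B: {a,b}  C: {c}
round 3: done
  S: {a,b}  A: {a,b}  B: {a,b}  C: {c}

Compute FOLLOW by fixpoint:
seed FOLLOW(S) with $
round 1:
  A→B B: FOLLOW(B) ⊇ FIRST(B) = {a,b}; new: +{a,b}
  B→A C: FOLLOW(A) ⊇ FIRST(C) = {c}; new: +{c}
  B→A C: FOLLOW(C) ⊇ FOLLOW(B) ⊇ {a,b}; new: +{a,b}
  S→S S: FOLLOW(S) ⊇ FIRST(S) = {a,b}; new: +{a,b}
  S: {$,a,b}  A: {c}  B: {a,b}  C: {a,b}
round 2:
  A→B B: FOLLOW(B) ⊇ FOLLOW(A) ⊇ {c}; new: +{c}
  B→A C: FOLLOW(C) ⊇ FOLLOW(B) ⊇ {a,b,c}; new: +{c}
  S: {$,a,b}  A: {c}  B: {a,b,c}  C: {a,b,c}
round 3: — fixpoint
  S: {$,a,b}  A: {c}  B: {a,b,c}  C: {a,b,c}

FOLLOW(B) = ["a", "b", "c"]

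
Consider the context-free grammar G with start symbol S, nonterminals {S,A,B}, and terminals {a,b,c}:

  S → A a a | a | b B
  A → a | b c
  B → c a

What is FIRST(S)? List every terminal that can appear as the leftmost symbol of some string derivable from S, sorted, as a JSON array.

FIRST sets, iterate to fixpoint:
pass 1:
  A via A→a: +{a}
  A via A→b c: +{b}
  B via B→c a: +{c}
  S via S→A a a: +{a,b}
  S: {a,b}  A: {a,b}  B: {c}
pass 2: done
  S: {a,b}  A: {a,b}  B: {c}

FIRST(S) = ["a", "b"]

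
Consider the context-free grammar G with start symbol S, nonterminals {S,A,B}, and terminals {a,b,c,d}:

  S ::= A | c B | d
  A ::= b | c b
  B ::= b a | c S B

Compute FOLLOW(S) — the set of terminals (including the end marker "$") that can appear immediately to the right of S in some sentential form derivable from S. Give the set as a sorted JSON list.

Compute FIRST by fixpoint:
iter 1:
  A via A→b: +{b}
  A via A→c b: +{c}
  B via B→b a: +{b}
  B via B→c S B: +{c}
  S via S→A: +{b,c}
  S via S→d: +{d}
  FIRST[S]={b,c,d}  FIRST[A]={b,c}  FIRST[B]={b,c}
iter 2: (stable)
  FIRST[S]={b,c,d}  FIRST[A]={b,c}  FIRST[B]={b,c}

FOLLOW sets:
seed FOLLOW(S) with $
[1]
  B→c S B: FOLLOW(S) ⊇ FIRST(B) = {b,c}; new: +{b,c}
  S→A: FOLLOW(A) ⊇ FOLLOW(S) ⊇ {$,b,c}; new: +{$,b,c}
  S→c B: FOLLOW(B) ⊇ FOLLOW(S) ⊇ {$,b,c}; new: +{$,b,c}
  S: {$,b,c}  A: {$,b,c}  B: {$,b,c}
[2] (no change)
  S: {$,b,c}  A: {$,b,c}  B: {$,b,c}

FOLLOW(S) = ["$", "b", "c"]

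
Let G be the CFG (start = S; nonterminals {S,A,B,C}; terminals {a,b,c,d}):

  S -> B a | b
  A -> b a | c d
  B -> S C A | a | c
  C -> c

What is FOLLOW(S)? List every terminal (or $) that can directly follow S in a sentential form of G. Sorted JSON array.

FIRST sets, iterate to fixpoint:
[1]
  A via A→b a: +{b}
  A via A→c d: +{c}
  B via B→a: +{a}
  B via B→c: +{c}
  C via C→c: +{c}
  S via S→B a: +{a,c}
  S via S→b: +{b}
  FIRST[S]={a,b,c}  FIRST[A]={b,c}  FIRST[B]={a,c}  FIRST[C]={c}
[2]
  B via B→S C A: +{b}
  FIRST[S]={a,b,c}  FIRST[A]={b,c}  FIRST[B]={a,b,c}  FIRST[C]={c}
[3] — fixpoint
  FIRST[S]={a,b,c}  FIRST[A]={b,c}  FIRST[B]={a,b,c}  FIRST[C]={c}

FOLLOW sets:
FOLLOW(S) := {$}
pass 1:
  B→S C A: FOLLOW(S) ⊇ FIRST(C) = {c}; new: +{c}
  B→S C A: FOLLOW(C) ⊇ FIRST(A) = {b,c}; new: +{b,c}
  S→B a: FOLLOW(B) ⊇ FIRST(a) = {a}; new: +{a}
  FOLLOW[S]={$,c}  FOLLOW[A]={}  FOLLOW[B]={a}  FOLLOW[C]={b,c}
pass 2:
  B→S C A: FOLLOW(A) ⊇ FOLLOW(B) ⊇ {a}; new: +{a}
  FOLLOW[S]={$,c}  FOLLOW[A]={a}  FOLLOW[B]={a}  FOLLOW[C]={b,c}
pass 3: (no change)
  FOLLOW[S]={$,c}  FOLLOW[A]={a}  FOLLOW[B]={a}  FOLLOW[C]={b,c}

FOLLOW(S) = ["$", "c"]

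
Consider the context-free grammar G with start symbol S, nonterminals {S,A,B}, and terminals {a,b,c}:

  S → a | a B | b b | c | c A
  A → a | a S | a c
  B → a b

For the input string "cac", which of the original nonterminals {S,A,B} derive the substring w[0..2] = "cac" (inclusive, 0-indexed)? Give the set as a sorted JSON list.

Convert to CNF:
  S -> T0 B | T1 A | T2 T2 | a | c
  A -> T0 S | T0 T1 | a
  B -> T0 T2
  T0 -> a
  T1 -> c
  T2 -> b

CYK fill — only the sub-triangle for w[0..2]:
  T[0,0] 'c' = {S,T1}  orig:{S}
  T[1,1] 'a' = {A,S,T0}  orig:{A,S}
  T[2,2] 'c' = {S,T1}  orig:{S}
  T[0,1] 'ca' = {S}
  T[1,2] 'ac' = {A}
  T[0,2] 'cac' = {S}

Original NTs in T[0,2] deriving "cac": ["S"]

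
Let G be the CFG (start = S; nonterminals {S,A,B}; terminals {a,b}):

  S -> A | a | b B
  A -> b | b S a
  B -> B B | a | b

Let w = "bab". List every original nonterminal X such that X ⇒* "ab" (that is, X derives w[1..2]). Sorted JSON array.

CNF form of G:
  S -> T0 B | T0 X3 | a | b
  A -> T0 X2 | b
  B -> B B | a | b
  T0 -> b
  T1 -> a
  X2 -> S T1
  X3 -> S T1

CYK table (by increasing span) — only the sub-triangle for w[1..2]:
  cell(1,1) a: {B,S,T1}  orig:{B,S}
  cell(2,2) b: {A,B,S,T0}  orig:{A,B,S}
  cell(1,2) ab: {B}

Original NTs in T[1,2] deriving "ab": ["B"]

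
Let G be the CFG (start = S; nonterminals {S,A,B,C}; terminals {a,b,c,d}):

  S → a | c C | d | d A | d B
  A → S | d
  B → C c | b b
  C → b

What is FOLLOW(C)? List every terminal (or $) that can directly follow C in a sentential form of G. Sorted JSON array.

Compute FIRST by fixpoint:
[1]
  A via A→d: +{d}
  B via B→b b: +{b}
  C via C→b: +{b}
  S via S→a: +{a}
  S via S→c C: +{c}
  S via S→d: +{d}
  S: {a,c,d}  A: {d}  B: {b}  C: {b}
[2]
  A via A→S: +{a,c}
  S: {a,c,d}  A: {a,c,d}  B: {b}  C: {b}
[3] done
  S: {a,c,d}  A: {a,c,d}  B: {b}  C: {b}

Compute FOLLOW by fixpoint:
FOLLOW(S) := {$}
pass 1:
  B→C c: FOLLOW(C) ⊇ FIRST(c) = {c}; new: +{c}
  S→c C: FOLLOW(C) ⊇ FOLLOW(S) ⊇ {$}; new: +{$}
  S→d A: FOLLOW(A) ⊇ FOLLOW(S) ⊇ {$}; new: +{$}
  S→d B: FOLLOW(B) ⊇ FOLLOW(S) ⊇ {$}; new: +{$}
  FOLLOW(S)={$}  FOLLOW(A)={$}  FOLLOW(B)={$}  FOLLOW(C)={$,c}
pass 2: — fixpoint
  FOLLOW(S)={$}  FOLLOW(A)={$}  FOLLOW(B)={$}  FOLLOW(C)={$,c}

FOLLOW(C) = ["$", "c"]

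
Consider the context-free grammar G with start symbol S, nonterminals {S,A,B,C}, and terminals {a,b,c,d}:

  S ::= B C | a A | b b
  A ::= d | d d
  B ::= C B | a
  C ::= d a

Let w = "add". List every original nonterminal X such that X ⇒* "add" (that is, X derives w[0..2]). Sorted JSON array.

Convert to CNF:
  S -> B C | T1 A | T2 T2
  A -> T0 T0 | d
  B -> C B | a
  C -> T0 T1
  T0 -> d
  T1 -> a
  T2 -> b

CYK table (by increasing span) (cells [i..j] with 0 ≤ i ≤ j ≤ 2 only):
  T[0,0] 'a' = {B,T1}  orig:{B}
  T[1,1] 'd' = {A,T0}  orig:{A}
  T[2,2] 'd' = {A,T0}  orig:{A}
  T[0,1] 'ad' = {S}
  T[1,2] 'dd' = {A}
  T[0,2] 'add' = {S}

Original NTs in T[0,2] deriving "add": ["S"]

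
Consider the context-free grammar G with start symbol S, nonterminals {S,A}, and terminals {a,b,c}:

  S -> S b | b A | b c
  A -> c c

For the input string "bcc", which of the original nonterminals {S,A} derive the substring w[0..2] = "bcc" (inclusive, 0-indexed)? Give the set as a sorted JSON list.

CNF form of G:
  S -> S T1 | T1 A | T1 T0
  A -> T0 T0
  T0 -> c
  T1 -> b

CYK fill (cells [i..j] with 0 ≤ i ≤ j ≤ 2 only):
  cell(0,0) b: {T1}  orig:{}
  cell(1,1) c: {T0}  orig:{}
  cell(2,2) c: {T0}  orig:{}
  cell(0,1) bc: {S}
  cell(1,2) cc: {A}
  cell(0,2) bcc: {S}

Original NTs in T[0,2] deriving "bcc": ["S"]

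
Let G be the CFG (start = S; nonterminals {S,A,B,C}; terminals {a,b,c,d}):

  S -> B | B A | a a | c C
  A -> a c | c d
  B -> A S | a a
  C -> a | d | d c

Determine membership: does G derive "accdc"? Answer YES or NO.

Convert to CNF:
  S -> A S | B A | T0 T0 | T1 C
  A -> T0 T1 | T1 T2
  B -> A S | T0 T0
  C -> T2 T1 | a | d
  T0 -> a
  T1 -> c
  T2 -> d

CYK fill:
  cell(0,0) a: {C,T0}  orig:{C}
  cell(1,1) c: {T1}  orig:{}
  cell(2,2) c: {T1}  orig:{}
  cell(3,3) d: {C,T2}  orig:{C}
  cell(4,4) c: {T1}  orig:{}
  cell(0,1) ac: {A}
  cell(1,2) cc: ∅
  cell(2,3) cd: {A,S}
  cell(3,4) dc: {C}
  cell(0,2) acc: ∅
  cell(1,3) ccd: ∅
  cell(2,4) cdc: {S}
  cell(0,3) accd: {B,S}
  cell(1,4) ccdc: ∅
  cell(0,4) accdc: {B,S}

S ∈ T[0,4] ⇒ YES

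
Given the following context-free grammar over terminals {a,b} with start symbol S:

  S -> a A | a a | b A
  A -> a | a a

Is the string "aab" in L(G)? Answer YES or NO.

Convert to CNF:
  S -> T0 A | T0 T0 | T1 A
  A -> T0 T0 | a
  T0 -> a
  T1 -> b

Fill CYK table bottom-up:
  T[0,0] 'a' = {A,T0}  orig:{A}
  T[1,1] 'a' = {A,T0}  orig:{A}
  T[2,2] 'b' = {T1}  orig:{}
  T[0,1] 'aa' = {A,S}
  T[1,2] 'ab' = ∅
  T[0,2] 'aab' = ∅

S ∉ T[0,2] ⇒ NO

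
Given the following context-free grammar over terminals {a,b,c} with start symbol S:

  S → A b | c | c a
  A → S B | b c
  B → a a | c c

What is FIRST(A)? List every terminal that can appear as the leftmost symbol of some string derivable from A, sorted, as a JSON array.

FIRST iteration:
pass 1:
  A via A→b c: +{b}
  B via B→a a: +{a}
  B via B→c c: +{c}
  S via S→A b: +{b}
  S via S→c: +{c}
  FIRST(S)={b,c}  FIRST(A)={b}  FIRST(B)={a,c}
pass 2:
  A via A→S B: +{c}
  FIRST(S)={b,c}  FIRST(A)={b,c}  FIRST(B)={a,c}
pass 3: — fixpoint
  FIRST(S)={b,c}  FIRST(A)={b,c}  FIRST(B)={a,c}

FIRST(A) = ["b", "c"]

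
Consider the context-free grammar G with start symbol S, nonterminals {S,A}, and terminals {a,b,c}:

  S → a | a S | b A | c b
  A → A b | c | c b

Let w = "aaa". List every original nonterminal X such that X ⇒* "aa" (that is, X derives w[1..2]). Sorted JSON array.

CNF form of G:
  S -> T0 A | T1 T0 | T2 S | a
  A -> A T0 | T1 T0 | c
  T0 -> b
  T1 -> c
  T2 -> a

CYK fill, restricted to cells inside w[1..2]:
  [1..1]={S,T2}  "a"  orig:{S}
  [2..2]={S,T2}  "a"  orig:{S}
  [1..2]={S}  "aa"

Original NTs in T[1,2] deriving "aa": ["S"]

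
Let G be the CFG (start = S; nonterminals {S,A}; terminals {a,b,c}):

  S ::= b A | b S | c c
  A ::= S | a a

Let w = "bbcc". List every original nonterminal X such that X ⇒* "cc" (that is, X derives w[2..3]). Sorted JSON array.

CNF form of G:
  S -> T1 A | T1 S | T2 T2
  A -> T0 T0 | T1 A | T1 S | T2 T2
  T0 -> a
  T1 -> b
  T2 -> c

CYK table (by increasing span) (cells [i..j] with 2 ≤ i ≤ j ≤ 3 only):
  cell(2,2) c: {T2}  orig:{}
  cell(3,3) c: {T2}  orig:{}
  cell(2,3) cc: {A,S}

Original NTs in T[2,3] deriving "cc": ["A", "S"]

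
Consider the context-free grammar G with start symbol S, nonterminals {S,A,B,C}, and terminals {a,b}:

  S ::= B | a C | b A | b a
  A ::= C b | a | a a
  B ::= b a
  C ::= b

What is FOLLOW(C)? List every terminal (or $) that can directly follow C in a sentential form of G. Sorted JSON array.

Compute FIRST by fixpoint:
[1]
  A via A→a: +{a}
  B via B→b a: +{b}
  C via C→b: +{b}
  S via S→B: +{b}
  S via S→a C: +{a}
  FIRST[S]={a,b}  FIRST[A]={a}  FIRST[B]={b}  FIRST[C]={b}
[2]
  A via A→C b: +{b}
  FIRST[S]={a,b}  FIRST[A]={a,b}  FIRST[B]={b}  FIRST[C]={b}
[3] (no change)
  FIRST[S]={a,b}  FIRST[A]={a,b}  FIRST[B]={b}  FIRST[C]={b}

FOLLOW sets:
FOLLOW(S) := {$}
[1]
  A→C b: FOLLOW(C) ⊇ FIRST(b) = {b}; new: +{b}
  S→B: FOLLOW(B) ⊇ FOLLOW(S) ⊇ {$}; new: +{$}
  S→a C: FOLLOW(C) ⊇ FOLLOW(S) ⊇ {$}; new: +{$}
  S→b A: FOLLOW(A) ⊇ FOLLOW(S) ⊇ {$}; new: +{$}
  FOLLOW[S]={$}  FOLLOW[A]={$}  FOLLOW[B]={$}  FOLLOW[C]={$,b}
[2] done
  FOLLOW[S]={$}  FOLLOW[A]={$}  FOLLOW[B]={$}  FOLLOW[C]={$,b}

FOLLOW(C) = ["$", "b"]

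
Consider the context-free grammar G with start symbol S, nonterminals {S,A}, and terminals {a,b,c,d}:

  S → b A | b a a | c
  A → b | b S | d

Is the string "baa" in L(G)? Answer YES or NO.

Convert to CNF:
  S -> T0 A | T0 X2 | c
  A -> T0 S | b | d
  T0 -> b
  T1 -> a
  X2 -> T1 T1

CYK fill:
  cell(0,0) b: {A,T0}  orig:{A}
  cell(1,1) a: {T1}  orig:{}
  cell(2,2) a: {T1}  orig:{}
  cell(0,1) ba: ∅
  cell(1,2) aa: {X2}  orig:{}
  cell(0,2) baa: {S}

S ∈ T[0,2] ⇒ YES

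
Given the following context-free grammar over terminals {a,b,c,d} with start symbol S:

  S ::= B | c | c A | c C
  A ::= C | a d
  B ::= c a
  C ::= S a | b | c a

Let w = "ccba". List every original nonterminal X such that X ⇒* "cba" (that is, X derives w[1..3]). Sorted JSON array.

Convert to CNF:
  S -> T2 A | T2 C | T2 T0 | c
  A -> S T0 | T0 T1 | T2 T0 | b
  B -> T2 T0
  C -> S T0 | T2 T0 | b
  T0 -> a
  T1 -> d
  T2 -> c

Fill CYK table bottom-up (cells [i..j] with 1 ≤ i ≤ j ≤ 3 only):
  [1..1]={S,T2}  "c"  orig:{S}
  [2..2]={A,C}  "b"
  [3..3]={T0}  "a"  orig:{}
  [1..2]={S}  "cb"
  [2..3]=∅  "ba"
  [1..3]={A,C}  "cba"

Original NTs in T[1,3] deriving "cba": ["A", "C"]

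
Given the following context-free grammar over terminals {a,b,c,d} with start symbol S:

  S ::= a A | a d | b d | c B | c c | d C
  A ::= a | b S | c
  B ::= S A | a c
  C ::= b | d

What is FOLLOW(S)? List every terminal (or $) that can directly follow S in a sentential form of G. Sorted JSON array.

FIRST sets, iterate to fixpoint:
pass 1:
  A via A→a: +{a}
  A via A→b S: +{b}
  A via A→c: +{c}
  B via B→a c: +{a}
  C via C→b: +{b}
  C via C→d: +{d}
  S via S→a A: +{a}
  S via S→b d: +{b}
  S via S→c B: +{c}
  S via S→d C: +{d}
  FIRST[S]={a,b,c,d}  FIRST[A]={a,b,c}  FIRST[B]={a}  FIRST[C]={b,d}
pass 2:
  B via B→S A: +{b,c,d}
  FIRST[S]={a,b,c,d}  FIRST[A]={a,b,c}  FIRST[B]={a,b,c,d}  FIRST[C]={b,d}
pass 3: (no change)
  FIRST[S]={a,b,c,d}  FIRST[A]={a,b,c}  FIRST[B]={a,b,c,d}  FIRST[C]={b,d}

FOLLOW sets:
FOLLOW(S) := {$}
iter 1:
  B→S A: FOLLOW(S) ⊇ FIRST(A) = {a,b,c}; new: +{a,b,c}
  S→a A: FOLLOW(A) ⊇ FOLLOW(S) ⊇ {$,a,b,c}; new: +{$,a,b,c}
  S→c B: FOLLOW(B) ⊇ FOLLOW(S) ⊇ {$,a,b,c}; new: +{$,a,b,c}
  S→d C: FOLLOW(C) ⊇ FOLLOW(S) ⊇ {$,a,b,c}; new: +{$,a,b,c}
  FOLLOW[S]={$,a,b,c}  FOLLOW[A]={$,a,b,c}  FOLLOW[B]={$,a,b,c}  FOLLOW[C]={$,a,b,c}
iter 2: — fixpoint
  FOLLOW[S]={$,a,b,c}  FOLLOW[A]={$,a,b,c}  FOLLOW[B]={$,a,b,c}  FOLLOW[C]={$,a,b,c}

FOLLOW(S) = ["$", "a", "b", "c"]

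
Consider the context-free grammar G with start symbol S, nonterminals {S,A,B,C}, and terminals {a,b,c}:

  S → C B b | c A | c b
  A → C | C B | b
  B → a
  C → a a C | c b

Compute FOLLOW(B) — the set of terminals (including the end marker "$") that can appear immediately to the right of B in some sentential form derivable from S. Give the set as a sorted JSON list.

Compute FIRST by fixpoint:
pass 1:
  A via A→b: +{b}
  B via B→a: +{a}
  C via C→a a C: +{a}
  C via C→c b: +{c}
  S via S→C B b: +{a,c}
  S: {a,c}  A: {b}  B: {a}  C: {a,c}
pass 2:
  A via A→C: +{a,c}
  S: {a,c}  A: {a,b,c}  B: {a}  C: {a,c}
pass 3: (no change)
  S: {a,c}  A: {a,b,c}  B: {a}  C: {a,c}

FOLLOW sets:
seed FOLLOW(S) with $
iter 1:
  A→C B: FOLLOW(C) ⊇ FIRST(B) = {a}; new: +{a}
  S→C B b: FOLLOW(B) ⊇ FIRST(b) = {b}; new: +{b}
  S→c A: FOLLOW(A) ⊇ FOLLOW(S) ⊇ {$}; new: +{$}
  FOLLOW(S)={$}  FOLLOW(A)={$}  FOLLOW(B)={b}  FOLLOW(C)={a}
iter 2:
  A→C: FOLLOW(C) ⊇ FOLLOW(A) ⊇ {$}; new: +{$}
  A→C B: FOLLOW(B) ⊇ FOLLOW(A) ⊇ {$}; new: +{$}
  FOLLOW(S)={$}  FOLLOW(A)={$}  FOLLOW(B)={$,b}  FOLLOW(C)={$,a}
iter 3: (no change)
  FOLLOW(S)={$}  FOLLOW(A)={$}  FOLLOW(B)={$,b}  FOLLOW(C)={$,a}

FOLLOW(B) = ["$", "b"]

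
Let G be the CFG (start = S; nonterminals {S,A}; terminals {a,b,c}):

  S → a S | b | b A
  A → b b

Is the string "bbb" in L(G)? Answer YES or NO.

Convert to CNF:
  S -> T0 A | T1 S | b
  A -> T0 T0
  T0 -> b
  T1 -> a

CYK table (by increasing span):
  T[0,0] 'b' = {S,T0}  orig:{S}
  T[1,1] 'b' = {S,T0}  orig:{S}
  T[2,2] 'b' = {S,T0}  orig:{S}
  T[0,1] 'bb' = {A}
  T[1,2] 'bb' = {A}
  T[0,2] 'bbb' = {S}

S ∈ T[0,2] ⇒ YES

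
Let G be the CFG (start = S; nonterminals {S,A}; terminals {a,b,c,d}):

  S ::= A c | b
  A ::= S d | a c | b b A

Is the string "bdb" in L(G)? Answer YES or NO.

Convert to CNF:
  S -> A T2 | b
  A -> S T0 | T1 T2 | T3 X4
  T0 -> d
  T1 -> a
  T2 -> c
  T3 -> b
  X4 -> T3 A

CYK fill:
  T[0,0] 'b' = {S,T3}  orig:{S}
  T[1,1] 'd' = {T0}  orig:{}
  T[2,2] 'b' = {S,T3}  orig:{S}
  T[0,1] 'bd' = {A}
  T[1,2] 'db' = ∅
  T[0,2] 'bdb' = ∅

S ∉ T[0,2] ⇒ NO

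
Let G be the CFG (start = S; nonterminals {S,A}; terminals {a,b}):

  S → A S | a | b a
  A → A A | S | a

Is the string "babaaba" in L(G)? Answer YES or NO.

CNF form of G:
  S -> A S | T0 T1 | a
  A -> A A | A S | T0 T1 | a
  T0 -> b
  T1 -> a

Fill CYK table bottom-up:
  T[0,0] 'b' = {T0}  orig:{}
  T[1,1] 'a' = {A,S,T1}  orig:{A,S}
  T[2,2] 'b' = {T0}  orig:{}
  T[3,3] 'a' = {A,S,T1}  orig:{A,S}
  T[4,4] 'a' = {A,S,T1}  orig:{A,S}
  T[5,5] 'b' = {T0}  orig:{}
  T[6,6] 'a' = {A,S,T1}  orig:{A,S}
  T[0,1] 'ba' = {A,S}
  T[1,2] 'ab' = ∅
  T[2,3] 'ba' = {A,S}
  T[3,4] 'aa' = {A,S}
  T[4,5] 'ab' = ∅
  T[5,6] 'ba' = {A,S}
  T[0,2] 'bab' = ∅
  T[1,3] 'aba' = {A,S}
  T[2,4] 'baa' = {A,S}
  T[3,5] 'aab' = ∅
  T[4,6] 'aba' = {A,S}
  T[0,3] 'baba' = {A,S}
  T[1,4] 'abaa' = {A,S}
  T[2,5] 'baab' = ∅
  T[3,6] 'aaba' = {A,S}
  T[0,4] 'babaa' = {A,S}
  T[1,5] 'abaab' = ∅
  T[2,6] 'baaba' = {A,S}
  T[0,5] 'babaab' = ∅
  T[1,6] 'abaaba' = {A,S}
  T[0,6] 'babaaba' = {A,S}

S ∈ T[0,6] ⇒ YES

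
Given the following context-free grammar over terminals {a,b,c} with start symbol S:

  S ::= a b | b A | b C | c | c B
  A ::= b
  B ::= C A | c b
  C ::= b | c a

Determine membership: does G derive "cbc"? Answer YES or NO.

CNF form of G:
  S -> T0 B | T1 A | T1 C | T2 T1 | c
  A -> b
  B -> C A | T0 T1
  C -> T0 T2 | b
  T0 -> c
  T1 -> b
  T2 -> a

CYK table (by increasing span):
  cell(0,0) c: {S,T0}  orig:{S}
  cell(1,1) b: {A,C,T1}  orig:{A,C}
  cell(2,2) c: {S,T0}  orig:{S}
  cell(0,1) cb: {B}
  cell(1,2) bc: ∅
  cell(0,2) cbc: ∅

S ∉ T[0,2] ⇒ NO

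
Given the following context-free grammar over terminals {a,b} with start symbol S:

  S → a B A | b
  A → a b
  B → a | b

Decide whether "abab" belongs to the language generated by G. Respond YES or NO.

CNF form of G:
  S -> T0 X2 | b
  A -> T0 T1
  B -> a | b
  T0 -> a
  T1 -> b
  X2 -> B A

Fill CYK table bottom-up:
  T[0,0] 'a' = {B,T0}  orig:{B}
  T[1,1] 'b' = {B,S,T1}  orig:{B,S}
  T[2,2] 'a' = {B,T0}  orig:{B}
  T[3,3] 'b' = {B,S,T1}  orig:{B,S}
  T[0,1] 'ab' = {A}
  T[1,2] 'ba' = ∅
  T[2,3] 'ab' = {A}
  T[0,2] 'aba' = ∅
  T[1,3] 'bab' = {X2}  orig:{}
  T[0,3] 'abab' = {S}

S ∈ T[0,3] ⇒ YES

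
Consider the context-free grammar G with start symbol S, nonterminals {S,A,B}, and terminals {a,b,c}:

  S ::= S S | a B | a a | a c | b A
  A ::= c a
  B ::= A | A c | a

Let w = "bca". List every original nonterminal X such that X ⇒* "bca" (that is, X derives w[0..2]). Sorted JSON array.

Convert to CNF:
  S -> S S | T1 B | T1 T0 | T1 T1 | T2 A
  A -> T0 T1
  B -> A T0 | T0 T1 | a
  T0 -> c
  T1 -> a
  T2 -> b

CYK table (by increasing span) (cells [i..j] with 0 ≤ i ≤ j ≤ 2 only):
  T[0,0] 'b' = {T2}  orig:{}
  T[1,1] 'c' = {T0}  orig:{}
  T[2,2] 'a' = {B,T1}  orig:{B}
  T[0,1] 'bc' = ∅
  T[1,2] 'ca' = {A,B}
  T[0,2] 'bca' = {S}

Original NTs in T[0,2] deriving "bca": ["S"]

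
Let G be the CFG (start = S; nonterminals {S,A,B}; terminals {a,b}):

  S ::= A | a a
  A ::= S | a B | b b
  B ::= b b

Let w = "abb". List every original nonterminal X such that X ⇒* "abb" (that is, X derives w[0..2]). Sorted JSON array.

CNF form of G:
  S -> T0 B | T0 T0 | T1 T1
  A -> T0 B | T0 T0 | T1 T1
  B -> T1 T1
  T0 -> a
  T1 -> b

CYK fill, restricted to cells inside w[0..2]:
  [0..0]={T0}  "a"  orig:{}
  [1..1]={T1}  "b"  orig:{}
  [2..2]={T1}  "b"  orig:{}
  [0..1]=∅  "ab"
  [1..2]={A,B,S}  "bb"
  [0..2]={A,S}  "abb"

Original NTs in T[0,2] deriving "abb": ["A", "S"]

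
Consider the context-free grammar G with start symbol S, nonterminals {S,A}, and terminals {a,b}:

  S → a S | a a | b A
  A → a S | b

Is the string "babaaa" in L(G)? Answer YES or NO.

Convert to CNF:
  S -> T0 S | T0 T0 | T1 A
  A -> T0 S | b
  T0 -> a
  T1 -> b

Fill CYK table bottom-up:
  [0..0]={A,T1}  "b"  orig:{A}
  [1..1]={T0}  "a"  orig:{}
  [2..2]={A,T1}  "b"  orig:{A}
  [3..3]={T0}  "a"  orig:{}
  [4..4]={T0}  "a"  orig:{}
  [5..5]={T0}  "a"  orig:{}
  [0..1]=∅  "ba"
  [1..2]=∅  "ab"
  [2..3]=∅  "ba"
  [3..4]={S}  "aa"
  [4..5]={S}  "aa"
  [0..2]=∅  "bab"
  [1..3]=∅  "aba"
  [2..4]=∅  "baa"
  [3..5]={A,S}  "aaa"
  [0..3]=∅  "baba"
  [1..4]=∅  "abaa"
  [2..5]={S}  "baaa"
  [0..4]=∅  "babaa"
  [1..5]={A,S}  "abaaa"
  [0..5]={S}  "babaaa"

S ∈ T[0,5] ⇒ YES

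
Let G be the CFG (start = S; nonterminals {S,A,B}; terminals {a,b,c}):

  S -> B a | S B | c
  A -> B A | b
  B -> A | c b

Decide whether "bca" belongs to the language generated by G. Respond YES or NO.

CNF form of G:
  S -> B T2 | S B | c
  A -> B A | b
  B -> B A | T0 T1 | b
  T0 -> c
  T1 -> b
  T2 -> a

CYK table (by increasing span):
  [0..0]={A,B,T1}  "b"  orig:{A,B}
  [1..1]={S,T0}  "c"  orig:{S}
  [2..2]={T2}  "a"  orig:{}
  [0..1]=∅  "bc"
  [1..2]=∅  "ca"
  [0..2]=∅  "bca"

S ∉ T[0,2] ⇒ NO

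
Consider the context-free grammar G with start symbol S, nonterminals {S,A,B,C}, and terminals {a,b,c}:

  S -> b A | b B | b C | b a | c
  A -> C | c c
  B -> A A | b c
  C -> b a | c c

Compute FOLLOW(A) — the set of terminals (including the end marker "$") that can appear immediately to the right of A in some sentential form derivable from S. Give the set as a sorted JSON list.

Compute FIRST by fixpoint:
[1]
  A via A→c c: +{c}
  B via B→A A: +{c}
  B via B→b c: +{b}
  C via C→b a: +{b}
  C via C→c c: +{c}
  S via S→b A: +{b}
  S via S→c: +{c}
  FIRST[S]={b,c}  FIRST[A]={c}  FIRST[B]={b,c}  FIRST[C]={b,c}
[2]
  A via A→C: +{b}
  FIRST[S]={b,c}  FIRST[A]={b,c}  FIRST[B]={b,c}  FIRST[C]={b,c}
[3] (stable)
  FIRST[S]={b,c}  FIRST[A]={b,c}  FIRST[B]={b,c}  FIRST[C]={b,c}

Compute FOLLOW by fixpoint:
initialize: $ ∈ FOLLOW(S)
[1]
  B→A A: FOLLOW(A) ⊇ FIRST(A) = {b,c}; new: +{b,c}
  S→b A: FOLLOW(A) ⊇ FOLLOW(S) ⊇ {$}; new: +{$}
  S→b B: FOLLOW(B) ⊇ FOLLOW(S) ⊇ {$}; new: +{$}
  S→b C: FOLLOW(C) ⊇ FOLLOW(S) ⊇ {$}; new: +{$}
  FOLLOW(S)={$}  FOLLOW(A)={$,b,c}  FOLLOW(B)={$}  FOLLOW(C)={$}
[2]
  A→C: FOLLOW(C) ⊇ FOLLOW(A) ⊇ {$,b,c}; new: +{b,c}
  FOLLOW(S)={$}  FOLLOW(A)={$,b,c}  FOLLOW(B)={$}  FOLLOW(C)={$,b,c}
[3] — fixpoint
  FOLLOW(S)={$}  FOLLOW(A)={$,b,c}  FOLLOW(B)={$}  FOLLOW(C)={$,b,c}

FOLLOW(A) = ["$", "b", "c"]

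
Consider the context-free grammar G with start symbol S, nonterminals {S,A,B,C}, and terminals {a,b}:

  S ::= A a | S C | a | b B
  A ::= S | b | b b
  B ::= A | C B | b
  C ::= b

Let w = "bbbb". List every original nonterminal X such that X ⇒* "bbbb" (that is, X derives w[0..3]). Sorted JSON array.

Convert to CNF:
  S -> A T0 | S C | T1 B | a
  A -> A T0 | S C | T1 B | T1 T1 | a | b
  B -> A T0 | C B | S C | T1 B | T1 T1 | a | b
  C -> b
  T0 -> a
  T1 -> b

CYK table (by increasing span) (cells [i..j] with 0 ≤ i ≤ j ≤ 3 only):
  cell(0,0) b: {A,B,C,T1}  orig:{A,B,C}
  cell(1,1) b: {A,B,C,T1}  orig:{A,B,C}
  cell(2,2) b: {A,B,C,T1}  orig:{A,B,C}
  cell(3,3) b: {A,B,C,T1}  orig:{A,B,C}
  cell(0,1) bb: {A,B,S}
  cell(1,2) bb: {A,B,S}
  cell(2,3) bb: {A,B,S}
  cell(0,2) bbb: {A,B,S}
  cell(1,3) bbb: {A,B,S}
  cell(0,3) bbbb: {A,B,S}

Original NTs in T[0,3] deriving "bbbb": ["A", "B", "S"]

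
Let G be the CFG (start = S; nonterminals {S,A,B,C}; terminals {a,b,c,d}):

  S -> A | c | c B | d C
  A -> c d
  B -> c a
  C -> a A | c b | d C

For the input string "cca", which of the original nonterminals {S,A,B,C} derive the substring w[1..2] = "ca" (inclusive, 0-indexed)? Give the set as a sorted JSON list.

Convert to CNF:
  S -> T0 B | T0 T1 | T1 C | c
  A -> T0 T1
  B -> T0 T2
  C -> T0 T3 | T1 C | T2 A
  T0 -> c
  T1 -> d
  T2 -> a
  T3 -> b

Fill CYK table bottom-up, restricted to cells inside w[1..2]:
  [1..1]={S,T0}  "c"  orig:{S}
  [2..2]={T2}  "a"  orig:{}
  [1..2]={B}  "ca"

Original NTs in T[1,2] deriving "ca": ["B"]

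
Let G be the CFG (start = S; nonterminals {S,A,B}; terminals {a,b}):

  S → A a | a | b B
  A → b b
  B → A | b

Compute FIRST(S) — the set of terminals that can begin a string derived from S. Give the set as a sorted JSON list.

Compute FIRST by fixpoint:
pass 1:
  A via A→b b: +{b}
  B via B→A: +{b}
  S via S→A a: +{b}
  S via S→a: +{a}
  FIRST(S)={a,b}  FIRST(A)={b}  FIRST(B)={b}
pass 2: — fixpoint
  FIRST(S)={a,b}  FIRST(A)={b}  FIRST(B)={b}

FIRST(S) = ["a", "b"]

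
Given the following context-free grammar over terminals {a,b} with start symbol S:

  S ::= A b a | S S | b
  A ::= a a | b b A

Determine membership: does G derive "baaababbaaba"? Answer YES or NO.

CNF form of G:
  S -> A X3 | S S | b
  A -> T0 T0 | T1 X2
  T0 -> a
  T1 -> b
  X2 -> T1 A
  X3 -> T1 T0

Fill CYK table bottom-up:
  T[0,0] 'b' = {S,T1}  orig:{S}
  T[1,1] 'a' = {T0}  orig:{}
  T[2,2] 'a' = {T0}  orig:{}
  T[3,3] 'a' = {T0}  orig:{}
  T[4,4] 'b' = {S,T1}  orig:{S}
  T[5,5] 'a' = {T0}  orig:{}
  T[6,6] 'b' = {S,T1}  orig:{S}
  T[7,7] 'b' = {S,T1}  orig:{S}
  T[8,8] 'a' = {T0}  orig:{}
  T[9,9] 'a' = {T0}  orig:{}
  T[10,10] 'b' = {S,T1}  orig:{S}
  T[11,11] 'a' = {T0}  orig:{}
  T[0,1] 'ba' = {X3}  orig:{}
  T[1,2] 'aa' = {A}
  T[2,3] 'aa' = {A}
  T[3,4] 'ab' = ∅
  T[4,5] 'ba' = {X3}  orig:{}
  T[5,6] 'ab' = ∅
  T[6,7] 'bb' = {S}
  T[7,8] 'ba' = {X3}  orig:{}
  T[8,9] 'aa' = {A}
  T[9,10] 'ab' = ∅
  T[10,11] 'ba' = {X3}  orig:{}
  T[0,2] 'baa' = {X2}  orig:{}
  T[1,3] 'aaa' = ∅
  T[2,4] 'aab' = ∅
  T[3,5] 'aba' = ∅
  T[4,6] 'bab' = ∅
  T[5,7] 'abb' = ∅
  T[6,8] 'bba' = ∅
  T[7,9] 'baa' = {X2}  orig:{}
  T[8,10] 'aab' = ∅
  T[9,11] 'aba' = ∅
  T[0,3] 'baaa' = ∅
  T[1,4] 'aaab' = ∅
  T[2,5] 'aaba' = {S}
  T[3,6] 'abab' = ∅
  T[4,7] 'babb' = ∅
  T[5,8] 'abba' = ∅
  T[6,9] 'bbaa' = {A}
  T[7,10] 'baab' = ∅
  T[8,11] 'aaba' = {S}
  T[0,4] 'baaab' = ∅
  T[1,5] 'aaaba' = ∅
  T[2,6] 'aabab' = {S}
  T[3,7] 'ababb' = ∅
  T[4,8] 'babba' = ∅
  T[5,9] 'abbaa' = ∅
  T[6,10] 'bbaab' = ∅
  T[7,11] 'baaba' = {S}
  T[0,5] 'baaaba' = ∅
  T[1,6] 'aaabab' = ∅
  T[2,7] 'aababb' = {S}
  T[3,8] 'ababba' = ∅
  T[4,9] 'babbaa' = ∅
  T[5,10] 'abbaab' = ∅
  T[6,11] 'bbaaba' = {S}
  T[0,6] 'baaabab' = ∅
  T[1,7] 'aaababb' = ∅
  T[2,8] 'aababba' = ∅
  T[3,9] 'ababbaa' = ∅
  T[4,10] 'babbaab' = ∅
  T[5,11] 'abbaaba' = ∅
  T[0,7] 'baaababb' = ∅
  T[1,8] 'aaababba' = ∅
  T[2,9] 'aababbaa' = ∅
  T[3,10] 'ababbaab' = ∅
  T[4,11] 'babbaaba' = ∅
  T[0,8] 'baaababba' = ∅
  T[1,9] 'aaababbaa' = ∅
  T[2,10] 'aababbaab' = ∅
  T[3,11] 'ababbaaba' = ∅
  T[0,9] 'baaababbaa' = ∅
  T[1,10] 'aaababbaab' = ∅
  T[2,11] 'aababbaaba' = {S}
  T[0,10] 'baaababbaab' = ∅
  T[1,11] 'aaababbaaba' = ∅
  T[0,11] 'baaababbaaba' = ∅

S ∉ T[0,11] ⇒ NO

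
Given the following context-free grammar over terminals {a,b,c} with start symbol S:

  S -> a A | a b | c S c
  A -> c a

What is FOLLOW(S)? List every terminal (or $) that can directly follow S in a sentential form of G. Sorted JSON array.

FIRST sets, iterate to fixpoint:
round 1:
  A via A→c a: +{c}
  S via S→a A: +{a}
  S via S→c S c: +{c}
  S: {a,c}  A: {c}
round 2: done
  S: {a,c}  A: {c}

Compute FOLLOW by fixpoint:
FOLLOW(S) := {$}
pass 1:
  S→a A: FOLLOW(A) ⊇ FOLLOW(S) ⊇ {$}; new: +{$}
  S→c S c: FOLLOW(S) ⊇ FIRST(c) = {c}; new: +{c}
  FOLLOW(S)={$,c}  FOLLOW(A)={$}
pass 2:
  S→a A: FOLLOW(A) ⊇ FOLLOW(S) ⊇ {$,c}; new: +{c}
  FOLLOW(S)={$,c}  FOLLOW(A)={$,c}
pass 3: (stable)
  FOLLOW(S)={$,c}  FOLLOW(A)={$,c}

FOLLOW(S) = ["$", "c"]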